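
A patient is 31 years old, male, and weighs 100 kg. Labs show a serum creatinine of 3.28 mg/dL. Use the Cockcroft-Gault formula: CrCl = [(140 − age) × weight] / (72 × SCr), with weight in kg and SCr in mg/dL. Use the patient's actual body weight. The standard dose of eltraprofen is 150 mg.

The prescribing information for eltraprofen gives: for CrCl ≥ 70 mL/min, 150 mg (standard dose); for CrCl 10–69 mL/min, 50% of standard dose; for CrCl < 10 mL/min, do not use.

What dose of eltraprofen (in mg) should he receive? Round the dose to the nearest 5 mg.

CrCl = (140 − 31) × 100 / (72 × 3.28) = 10900.0 / 236.16 ≈ 46.2 mL/min
CrCl ≈ 46 mL/min → bracket 10–69 mL/min.
50% of 150 mg = 75 mg

75 mg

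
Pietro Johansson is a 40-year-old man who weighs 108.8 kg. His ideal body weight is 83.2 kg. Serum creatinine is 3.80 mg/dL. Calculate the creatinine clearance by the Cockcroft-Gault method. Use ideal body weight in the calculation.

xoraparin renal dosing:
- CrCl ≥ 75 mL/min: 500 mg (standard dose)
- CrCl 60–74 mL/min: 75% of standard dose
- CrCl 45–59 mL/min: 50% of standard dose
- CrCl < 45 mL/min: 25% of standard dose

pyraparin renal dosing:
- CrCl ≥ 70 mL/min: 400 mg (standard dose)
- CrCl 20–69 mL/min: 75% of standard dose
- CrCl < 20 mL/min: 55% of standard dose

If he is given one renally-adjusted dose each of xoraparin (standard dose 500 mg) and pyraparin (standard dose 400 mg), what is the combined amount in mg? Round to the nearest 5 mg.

CrCl = (140 − 40) × 83.2 / (72 × 3.8) = 8320.0 / 273.60 ≈ 30.4 mL/min
CrCl ≈ 30 mL/min.
xoraparin: < 45 mL/min → 25% of 500 mg = 125 mg.
pyraparin: 20–69 mL/min → 75% of 400 mg = 300 mg.
Total = 125 + 300 = 425 mg.

425 mg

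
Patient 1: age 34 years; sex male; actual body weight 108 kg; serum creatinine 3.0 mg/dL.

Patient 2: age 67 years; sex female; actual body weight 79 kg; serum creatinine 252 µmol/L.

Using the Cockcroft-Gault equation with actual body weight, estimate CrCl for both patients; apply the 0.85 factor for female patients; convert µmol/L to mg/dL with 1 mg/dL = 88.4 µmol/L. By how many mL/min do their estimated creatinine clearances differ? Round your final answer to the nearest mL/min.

29 mL/min

Patient 1: CrCl = (140 − 34) × 108 / (72 × 3) = 11448.0 / 216.00 ≈ 53.0 mL/min
Patient 2: SCr = 252 / 88.4 = 2.851 mg/dL
Patient 2: CrCl = (140 − 67) × 79 / (72 × 2.851) × 0.85 = 5767.0 / 205.27 × 0.85 ≈ 23.9 mL/min
|53.0 − 23.9| = 29.1 mL/min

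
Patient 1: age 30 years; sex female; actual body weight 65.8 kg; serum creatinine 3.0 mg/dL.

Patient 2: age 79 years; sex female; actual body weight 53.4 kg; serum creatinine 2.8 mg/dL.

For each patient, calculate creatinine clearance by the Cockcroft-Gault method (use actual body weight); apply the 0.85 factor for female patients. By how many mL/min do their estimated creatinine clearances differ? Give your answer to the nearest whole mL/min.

Patient 1: CrCl = (140 − 30) × 65.8 / (72 × 3) × 0.85 = 7238.0 / 216.00 × 0.85 ≈ 28.5 mL/min
Patient 2: CrCl = (140 − 79) × 53.4 / (72 × 2.8) × 0.85 = 3257.4 / 201.60 × 0.85 ≈ 13.7 mL/min
|28.5 − 13.7| = 14.8 mL/min

15 mL/min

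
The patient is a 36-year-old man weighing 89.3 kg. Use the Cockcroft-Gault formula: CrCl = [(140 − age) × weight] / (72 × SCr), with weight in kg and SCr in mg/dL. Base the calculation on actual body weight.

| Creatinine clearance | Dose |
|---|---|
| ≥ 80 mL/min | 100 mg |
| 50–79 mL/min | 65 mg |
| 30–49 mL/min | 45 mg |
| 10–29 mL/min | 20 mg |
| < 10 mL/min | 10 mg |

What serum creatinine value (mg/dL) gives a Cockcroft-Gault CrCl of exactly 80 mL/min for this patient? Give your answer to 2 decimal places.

Standard dose requires CrCl ≥ 80 mL/min.
Set (140 − 36) × 89.3 / (72 × SCr) = 80
SCr = (140 − 36) × 89.3 / (72 × 80) = 1.612 mg/dL

1.61 mg/dL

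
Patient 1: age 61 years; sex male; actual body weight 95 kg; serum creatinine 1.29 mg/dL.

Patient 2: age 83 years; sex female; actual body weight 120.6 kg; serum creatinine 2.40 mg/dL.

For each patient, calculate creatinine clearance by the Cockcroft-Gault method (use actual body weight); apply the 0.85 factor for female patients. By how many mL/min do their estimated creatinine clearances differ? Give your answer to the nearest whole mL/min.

47 mL/min

Patient 1: CrCl = (140 − 61) × 95 / (72 × 1.29) = 7505.0 / 92.88 ≈ 80.8 mL/min
Patient 2: CrCl = (140 − 83) × 120.6 / (72 × 2.4) × 0.85 = 6874.2 / 172.80 × 0.85 ≈ 33.8 mL/min
|80.8 − 33.8| = 47.0 mL/min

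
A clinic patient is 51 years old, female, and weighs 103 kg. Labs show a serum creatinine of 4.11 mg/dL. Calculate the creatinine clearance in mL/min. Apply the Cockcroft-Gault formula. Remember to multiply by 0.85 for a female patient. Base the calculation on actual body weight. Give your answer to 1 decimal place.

26.3 mL/min

CrCl = (140 − 51) × 103 / (72 × 4.11) × 0.85 = 9167.0 / 295.92 × 0.85 ≈ 26.3 mL/min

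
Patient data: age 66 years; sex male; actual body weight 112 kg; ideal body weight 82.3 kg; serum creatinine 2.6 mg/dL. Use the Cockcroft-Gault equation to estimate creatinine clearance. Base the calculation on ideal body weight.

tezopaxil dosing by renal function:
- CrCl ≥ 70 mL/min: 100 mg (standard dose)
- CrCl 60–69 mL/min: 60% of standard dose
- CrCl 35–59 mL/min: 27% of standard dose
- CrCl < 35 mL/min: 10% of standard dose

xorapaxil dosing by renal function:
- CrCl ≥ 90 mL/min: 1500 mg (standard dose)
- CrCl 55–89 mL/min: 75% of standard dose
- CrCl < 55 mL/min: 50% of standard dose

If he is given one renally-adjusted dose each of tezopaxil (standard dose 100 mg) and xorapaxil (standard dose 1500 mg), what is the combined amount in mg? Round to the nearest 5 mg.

760 mg

CrCl = (140 − 66) × 82.3 / (72 × 2.6) = 6090.2 / 187.20 ≈ 32.5 mL/min
CrCl ≈ 33 mL/min.
tezopaxil: < 35 mL/min → 10% of 100 mg = 10 mg.
xorapaxil: < 55 mL/min → 50% of 1500 mg = 750 mg.
Total = 10 + 750 = 760 mg.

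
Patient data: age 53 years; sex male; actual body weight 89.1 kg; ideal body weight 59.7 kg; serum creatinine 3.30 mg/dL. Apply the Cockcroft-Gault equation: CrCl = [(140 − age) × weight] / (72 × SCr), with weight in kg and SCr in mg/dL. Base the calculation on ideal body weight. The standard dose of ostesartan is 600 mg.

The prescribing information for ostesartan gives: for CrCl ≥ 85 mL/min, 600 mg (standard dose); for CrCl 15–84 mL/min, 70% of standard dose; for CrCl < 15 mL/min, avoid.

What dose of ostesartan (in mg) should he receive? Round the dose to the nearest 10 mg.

420 mg

CrCl = (140 − 53) × 59.7 / (72 × 3.3) = 5193.9 / 237.60 ≈ 21.9 mL/min
CrCl ≈ 22 mL/min → bracket 15–84 mL/min.
70% of 600 mg = 420 mg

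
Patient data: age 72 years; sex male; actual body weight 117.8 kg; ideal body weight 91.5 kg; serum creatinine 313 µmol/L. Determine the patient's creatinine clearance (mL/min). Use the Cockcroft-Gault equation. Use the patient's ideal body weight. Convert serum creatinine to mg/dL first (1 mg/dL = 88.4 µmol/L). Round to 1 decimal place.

24.4 mL/min

SCr = 313 / 88.4 = 3.541 mg/dL
CrCl = (140 − 72) × 91.5 / (72 × 3.541) = 6222.0 / 254.95 ≈ 24.4 mL/min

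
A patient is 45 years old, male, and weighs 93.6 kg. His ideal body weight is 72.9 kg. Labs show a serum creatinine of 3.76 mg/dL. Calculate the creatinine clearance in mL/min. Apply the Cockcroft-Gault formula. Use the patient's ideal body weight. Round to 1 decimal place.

25.6 mL/min

CrCl = (140 − 45) × 72.9 / (72 × 3.76) = 6925.5 / 270.72 ≈ 25.6 mL/min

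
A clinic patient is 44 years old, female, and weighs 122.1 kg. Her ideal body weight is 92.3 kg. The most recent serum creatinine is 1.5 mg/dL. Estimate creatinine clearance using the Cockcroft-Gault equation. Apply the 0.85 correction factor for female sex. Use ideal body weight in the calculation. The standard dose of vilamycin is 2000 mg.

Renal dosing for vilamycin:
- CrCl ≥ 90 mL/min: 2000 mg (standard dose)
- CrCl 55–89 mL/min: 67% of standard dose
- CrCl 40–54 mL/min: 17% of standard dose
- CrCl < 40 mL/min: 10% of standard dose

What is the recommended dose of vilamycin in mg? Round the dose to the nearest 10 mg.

1340 mg

CrCl = (140 − 44) × 92.3 / (72 × 1.5) × 0.85 = 8860.8 / 108.00 × 0.85 ≈ 69.7 mL/min
CrCl ≈ 70 mL/min → bracket 55–89 mL/min.
67% of 2000 mg = 1340 mg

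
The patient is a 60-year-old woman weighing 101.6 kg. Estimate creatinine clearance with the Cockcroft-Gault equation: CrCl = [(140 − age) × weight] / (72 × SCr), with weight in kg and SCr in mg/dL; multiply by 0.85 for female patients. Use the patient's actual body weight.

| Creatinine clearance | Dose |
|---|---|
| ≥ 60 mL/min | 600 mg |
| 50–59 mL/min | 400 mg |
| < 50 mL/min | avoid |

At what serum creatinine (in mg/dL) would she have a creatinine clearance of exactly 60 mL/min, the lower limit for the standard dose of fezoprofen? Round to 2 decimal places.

1.60 mg/dL

Standard dose requires CrCl ≥ 60 mL/min.
Set (140 − 60) × 101.6 × 0.85 / (72 × SCr) = 60
SCr = (140 − 60) × 101.6 × 0.85 / (72 × 60) = 1.599 mg/dL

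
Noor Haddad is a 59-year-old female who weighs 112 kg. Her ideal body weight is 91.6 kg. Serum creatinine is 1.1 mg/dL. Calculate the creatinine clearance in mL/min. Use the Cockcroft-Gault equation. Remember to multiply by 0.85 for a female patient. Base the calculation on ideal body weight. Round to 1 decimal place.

CrCl = (140 − 59) × 91.6 / (72 × 1.1) × 0.85 = 7419.6 / 79.20 × 0.85 ≈ 79.6 mL/min

79.6 mL/min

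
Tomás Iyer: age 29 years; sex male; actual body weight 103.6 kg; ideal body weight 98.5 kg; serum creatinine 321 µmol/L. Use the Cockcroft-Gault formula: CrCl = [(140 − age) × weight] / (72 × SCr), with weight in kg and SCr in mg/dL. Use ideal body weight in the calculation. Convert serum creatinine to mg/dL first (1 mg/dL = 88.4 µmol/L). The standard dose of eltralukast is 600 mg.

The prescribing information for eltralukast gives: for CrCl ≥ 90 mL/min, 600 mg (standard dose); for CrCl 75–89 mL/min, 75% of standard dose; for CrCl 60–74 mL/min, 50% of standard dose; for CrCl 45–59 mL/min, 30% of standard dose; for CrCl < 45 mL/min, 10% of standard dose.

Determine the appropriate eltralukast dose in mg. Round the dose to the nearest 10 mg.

60 mg

SCr = 321 / 88.4 = 3.631 mg/dL
CrCl = (140 − 29) × 98.5 / (72 × 3.631) = 10933.5 / 261.43 ≈ 41.8 mL/min
CrCl ≈ 42 mL/min → bracket < 45 mL/min.
10% of 600 mg = 60 mg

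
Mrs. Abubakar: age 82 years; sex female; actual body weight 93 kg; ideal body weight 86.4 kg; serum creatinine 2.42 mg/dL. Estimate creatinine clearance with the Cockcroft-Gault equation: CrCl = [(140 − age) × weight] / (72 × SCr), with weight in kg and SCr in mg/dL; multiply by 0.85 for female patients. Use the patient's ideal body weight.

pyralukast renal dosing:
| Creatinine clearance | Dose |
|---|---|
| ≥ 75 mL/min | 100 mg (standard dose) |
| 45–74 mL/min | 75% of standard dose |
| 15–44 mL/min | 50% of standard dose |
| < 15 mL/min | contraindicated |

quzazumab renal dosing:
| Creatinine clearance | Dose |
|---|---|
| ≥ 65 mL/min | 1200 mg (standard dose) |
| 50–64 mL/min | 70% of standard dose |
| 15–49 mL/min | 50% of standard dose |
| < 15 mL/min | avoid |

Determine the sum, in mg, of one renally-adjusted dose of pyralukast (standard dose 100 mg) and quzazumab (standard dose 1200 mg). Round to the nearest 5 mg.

650 mg

CrCl = (140 − 82) × 86.4 / (72 × 2.42) × 0.85 = 5011.2 / 174.24 × 0.85 ≈ 24.4 mL/min
CrCl ≈ 24 mL/min.
pyralukast: 15–44 mL/min → 50% of 100 mg = 50 mg.
quzazumab: 15–49 mL/min → 50% of 1200 mg = 600 mg.
Total = 50 + 600 = 650 mg.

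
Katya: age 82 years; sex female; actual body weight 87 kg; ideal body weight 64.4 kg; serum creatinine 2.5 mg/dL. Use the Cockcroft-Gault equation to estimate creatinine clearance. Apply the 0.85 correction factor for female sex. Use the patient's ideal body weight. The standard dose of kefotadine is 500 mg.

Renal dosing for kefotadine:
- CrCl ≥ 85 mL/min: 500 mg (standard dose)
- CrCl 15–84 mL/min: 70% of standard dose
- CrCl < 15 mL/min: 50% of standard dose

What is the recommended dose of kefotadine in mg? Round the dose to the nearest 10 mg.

350 mg

CrCl = (140 − 82) × 64.4 / (72 × 2.5) × 0.85 = 3735.2 / 180.00 × 0.85 ≈ 17.6 mL/min
CrCl ≈ 18 mL/min → bracket 15–84 mL/min.
70% of 500 mg = 350 mg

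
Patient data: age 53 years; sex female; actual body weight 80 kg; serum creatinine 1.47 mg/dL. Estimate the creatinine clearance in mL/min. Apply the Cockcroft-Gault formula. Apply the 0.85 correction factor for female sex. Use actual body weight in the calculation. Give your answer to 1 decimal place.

CrCl = (140 − 53) × 80 / (72 × 1.47) × 0.85 = 6960.0 / 105.84 × 0.85 ≈ 55.9 mL/min

55.9 mL/min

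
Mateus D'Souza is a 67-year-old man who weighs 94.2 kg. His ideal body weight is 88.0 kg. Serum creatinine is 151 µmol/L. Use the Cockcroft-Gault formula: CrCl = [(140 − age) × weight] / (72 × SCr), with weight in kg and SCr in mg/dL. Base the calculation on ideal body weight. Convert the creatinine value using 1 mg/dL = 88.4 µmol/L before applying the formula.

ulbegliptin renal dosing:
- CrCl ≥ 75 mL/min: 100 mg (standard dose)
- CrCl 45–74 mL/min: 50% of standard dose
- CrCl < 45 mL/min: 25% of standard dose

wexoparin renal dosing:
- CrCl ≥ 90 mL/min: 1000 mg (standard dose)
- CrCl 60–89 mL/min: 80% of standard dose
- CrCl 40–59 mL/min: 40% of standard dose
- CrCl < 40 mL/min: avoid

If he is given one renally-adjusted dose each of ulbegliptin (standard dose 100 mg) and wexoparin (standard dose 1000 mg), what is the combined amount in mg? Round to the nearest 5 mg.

450 mg

SCr = 151 / 88.4 = 1.708 mg/dL
CrCl = (140 − 67) × 88 / (72 × 1.708) = 6424.0 / 122.98 ≈ 52.2 mL/min
CrCl ≈ 52 mL/min.
ulbegliptin: 45–74 mL/min → 50% of 100 mg = 50 mg.
wexoparin: 40–59 mL/min → 40% of 1000 mg = 400 mg.
Total = 50 + 400 = 450 mg.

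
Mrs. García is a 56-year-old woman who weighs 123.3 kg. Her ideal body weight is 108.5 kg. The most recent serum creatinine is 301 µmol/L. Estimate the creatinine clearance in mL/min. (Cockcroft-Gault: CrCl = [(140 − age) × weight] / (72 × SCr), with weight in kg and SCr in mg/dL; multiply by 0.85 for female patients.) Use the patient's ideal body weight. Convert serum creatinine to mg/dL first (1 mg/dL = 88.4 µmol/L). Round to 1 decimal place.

SCr = 301 / 88.4 = 3.405 mg/dL
CrCl = (140 − 56) × 108.5 / (72 × 3.405) × 0.85 = 9114.0 / 245.16 × 0.85 ≈ 31.6 mL/min

31.6 mL/min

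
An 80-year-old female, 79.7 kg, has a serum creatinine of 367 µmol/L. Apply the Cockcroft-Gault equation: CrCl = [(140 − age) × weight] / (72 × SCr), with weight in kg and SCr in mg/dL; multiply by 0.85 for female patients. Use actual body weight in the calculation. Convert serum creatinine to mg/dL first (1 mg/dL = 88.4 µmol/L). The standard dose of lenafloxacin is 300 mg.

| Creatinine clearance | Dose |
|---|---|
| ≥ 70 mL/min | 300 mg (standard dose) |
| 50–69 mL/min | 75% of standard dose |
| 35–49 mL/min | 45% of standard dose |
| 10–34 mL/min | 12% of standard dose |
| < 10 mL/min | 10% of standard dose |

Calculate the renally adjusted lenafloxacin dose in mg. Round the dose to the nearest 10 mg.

SCr = 367 / 88.4 = 4.152 mg/dL
CrCl = (140 − 80) × 79.7 / (72 × 4.152) × 0.85 = 4782.0 / 298.94 × 0.85 ≈ 13.6 mL/min
CrCl ≈ 14 mL/min → bracket 10–34 mL/min.
12% of 300 mg = 36 mg → 40 mg

40 mg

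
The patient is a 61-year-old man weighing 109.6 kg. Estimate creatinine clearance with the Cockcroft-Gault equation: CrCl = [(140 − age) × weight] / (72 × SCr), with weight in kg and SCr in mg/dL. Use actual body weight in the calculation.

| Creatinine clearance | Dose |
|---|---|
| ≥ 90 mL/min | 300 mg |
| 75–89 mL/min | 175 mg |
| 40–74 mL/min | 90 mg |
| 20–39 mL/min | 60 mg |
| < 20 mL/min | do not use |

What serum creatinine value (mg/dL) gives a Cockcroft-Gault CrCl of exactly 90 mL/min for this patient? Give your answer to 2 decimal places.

Standard dose requires CrCl ≥ 90 mL/min.
Set (140 − 61) × 109.6 / (72 × SCr) = 90
SCr = (140 − 61) × 109.6 / (72 × 90) = 1.336 mg/dL

1.34 mg/dL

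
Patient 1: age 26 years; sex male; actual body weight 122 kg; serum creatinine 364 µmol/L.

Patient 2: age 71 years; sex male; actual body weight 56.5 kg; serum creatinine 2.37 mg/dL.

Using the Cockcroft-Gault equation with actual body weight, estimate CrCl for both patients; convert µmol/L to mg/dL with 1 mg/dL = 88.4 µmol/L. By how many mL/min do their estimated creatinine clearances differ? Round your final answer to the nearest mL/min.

24 mL/min

Patient 1: SCr = 364 / 88.4 = 4.118 mg/dL
Patient 1: CrCl = (140 − 26) × 122 / (72 × 4.118) = 13908.0 / 296.50 ≈ 46.9 mL/min
Patient 2: CrCl = (140 − 71) × 56.5 / (72 × 2.37) = 3898.5 / 170.64 ≈ 22.8 mL/min
|46.9 − 22.8| = 24.1 mL/min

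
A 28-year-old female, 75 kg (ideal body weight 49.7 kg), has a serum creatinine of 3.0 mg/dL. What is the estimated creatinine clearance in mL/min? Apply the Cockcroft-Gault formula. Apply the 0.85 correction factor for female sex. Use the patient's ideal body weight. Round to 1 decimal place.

CrCl = (140 − 28) × 49.7 / (72 × 3) × 0.85 = 5566.4 / 216.00 × 0.85 ≈ 21.9 mL/min

21.9 mL/min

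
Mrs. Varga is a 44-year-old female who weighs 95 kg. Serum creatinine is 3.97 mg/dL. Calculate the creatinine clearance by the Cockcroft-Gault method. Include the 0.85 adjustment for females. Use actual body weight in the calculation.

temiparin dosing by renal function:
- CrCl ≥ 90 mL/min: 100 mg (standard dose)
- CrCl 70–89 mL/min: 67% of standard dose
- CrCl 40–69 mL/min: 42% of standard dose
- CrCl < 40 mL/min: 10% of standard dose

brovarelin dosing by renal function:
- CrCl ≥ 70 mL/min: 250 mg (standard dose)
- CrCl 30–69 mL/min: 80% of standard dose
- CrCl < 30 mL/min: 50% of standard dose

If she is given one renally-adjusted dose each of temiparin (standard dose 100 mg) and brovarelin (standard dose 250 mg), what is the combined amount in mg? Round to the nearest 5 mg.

CrCl = (140 − 44) × 95 / (72 × 3.97) × 0.85 = 9120.0 / 285.84 × 0.85 ≈ 27.1 mL/min
CrCl ≈ 27 mL/min.
temiparin: < 40 mL/min → 10% of 100 mg = 10 mg.
brovarelin: < 30 mL/min → 50% of 250 mg = 125 mg.
Total = 10 + 125 = 135 mg.

135 mg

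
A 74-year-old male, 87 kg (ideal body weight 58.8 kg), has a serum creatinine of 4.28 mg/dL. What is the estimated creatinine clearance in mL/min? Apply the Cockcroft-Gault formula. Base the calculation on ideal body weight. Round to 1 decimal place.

12.6 mL/min

CrCl = (140 − 74) × 58.8 / (72 × 4.28) = 3880.8 / 308.16 ≈ 12.6 mL/min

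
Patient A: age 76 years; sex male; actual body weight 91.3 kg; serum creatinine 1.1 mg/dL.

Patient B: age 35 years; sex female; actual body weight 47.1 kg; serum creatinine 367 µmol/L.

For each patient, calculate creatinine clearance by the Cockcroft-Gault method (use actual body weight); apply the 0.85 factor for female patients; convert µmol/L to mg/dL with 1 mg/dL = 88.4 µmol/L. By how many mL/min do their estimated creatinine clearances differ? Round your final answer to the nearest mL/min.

60 mL/min

Patient A: CrCl = (140 − 76) × 91.3 / (72 × 1.1) = 5843.2 / 79.20 ≈ 73.8 mL/min
Patient B: SCr = 367 / 88.4 = 4.152 mg/dL
Patient B: CrCl = (140 − 35) × 47.1 / (72 × 4.152) × 0.85 = 4945.5 / 298.94 × 0.85 ≈ 14.1 mL/min
|73.8 − 14.1| = 59.7 mL/min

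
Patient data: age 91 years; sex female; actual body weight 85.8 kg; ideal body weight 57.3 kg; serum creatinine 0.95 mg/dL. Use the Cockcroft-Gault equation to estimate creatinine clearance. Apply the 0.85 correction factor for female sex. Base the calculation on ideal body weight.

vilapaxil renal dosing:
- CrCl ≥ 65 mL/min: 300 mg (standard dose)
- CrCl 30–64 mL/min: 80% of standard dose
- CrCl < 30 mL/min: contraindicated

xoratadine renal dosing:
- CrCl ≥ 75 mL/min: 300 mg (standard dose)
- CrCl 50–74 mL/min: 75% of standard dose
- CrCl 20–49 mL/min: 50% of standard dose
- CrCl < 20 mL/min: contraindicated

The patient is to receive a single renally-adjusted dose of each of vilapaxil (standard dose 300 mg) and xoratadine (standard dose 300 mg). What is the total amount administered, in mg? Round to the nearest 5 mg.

CrCl = (140 − 91) × 57.3 / (72 × 0.95) × 0.85 = 2807.7 / 68.40 × 0.85 ≈ 34.9 mL/min
CrCl ≈ 35 mL/min.
vilapaxil: 30–64 mL/min → 80% of 300 mg = 240 mg.
xoratadine: 20–49 mL/min → 50% of 300 mg = 150 mg.
Total = 240 + 150 = 390 mg.

390 mg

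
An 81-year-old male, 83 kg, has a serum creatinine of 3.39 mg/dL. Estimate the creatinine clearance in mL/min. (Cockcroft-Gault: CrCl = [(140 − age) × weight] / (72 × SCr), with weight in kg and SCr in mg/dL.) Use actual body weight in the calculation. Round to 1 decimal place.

CrCl = (140 − 81) × 83 / (72 × 3.39) = 4897.0 / 244.08 ≈ 20.1 mL/min

20.1 mL/min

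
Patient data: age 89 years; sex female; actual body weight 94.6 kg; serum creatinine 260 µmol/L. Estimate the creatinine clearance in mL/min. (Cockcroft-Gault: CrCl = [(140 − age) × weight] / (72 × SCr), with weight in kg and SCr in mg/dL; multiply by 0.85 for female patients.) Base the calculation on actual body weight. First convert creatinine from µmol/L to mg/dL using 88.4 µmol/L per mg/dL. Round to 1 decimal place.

SCr = 260 / 88.4 = 2.941 mg/dL
CrCl = (140 − 89) × 94.6 / (72 × 2.941) × 0.85 = 4824.6 / 211.75 × 0.85 ≈ 19.4 mL/min

19.4 mL/min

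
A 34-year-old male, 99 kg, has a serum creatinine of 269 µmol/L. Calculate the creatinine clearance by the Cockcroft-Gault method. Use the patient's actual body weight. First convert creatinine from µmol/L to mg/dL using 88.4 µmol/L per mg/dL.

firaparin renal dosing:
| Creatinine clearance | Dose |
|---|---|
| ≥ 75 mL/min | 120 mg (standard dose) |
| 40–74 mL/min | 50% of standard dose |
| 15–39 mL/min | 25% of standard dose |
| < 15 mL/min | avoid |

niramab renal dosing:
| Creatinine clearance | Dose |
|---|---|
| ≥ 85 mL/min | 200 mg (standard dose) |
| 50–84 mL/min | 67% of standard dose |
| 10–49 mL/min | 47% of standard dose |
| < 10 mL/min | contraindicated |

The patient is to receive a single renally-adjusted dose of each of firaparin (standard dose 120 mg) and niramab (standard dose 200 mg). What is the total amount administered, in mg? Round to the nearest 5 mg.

155 mg

SCr = 269 / 88.4 = 3.043 mg/dL
CrCl = (140 − 34) × 99 / (72 × 3.043) = 10494.0 / 219.10 ≈ 47.9 mL/min
CrCl ≈ 48 mL/min.
firaparin: 40–74 mL/min → 50% of 120 mg = 60 mg.
niramab: 10–49 mL/min → 47% of 200 mg = 94 mg.
Total = 60 + 94 = 154 mg.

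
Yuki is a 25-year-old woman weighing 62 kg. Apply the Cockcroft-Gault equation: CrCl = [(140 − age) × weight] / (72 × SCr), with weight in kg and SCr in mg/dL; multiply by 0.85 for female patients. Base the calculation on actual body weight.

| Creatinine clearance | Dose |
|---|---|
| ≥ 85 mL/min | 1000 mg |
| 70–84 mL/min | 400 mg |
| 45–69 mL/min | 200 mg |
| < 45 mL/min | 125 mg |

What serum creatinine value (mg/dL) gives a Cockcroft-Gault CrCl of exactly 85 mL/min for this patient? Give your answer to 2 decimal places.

Standard dose requires CrCl ≥ 85 mL/min.
Set (140 − 25) × 62 × 0.85 / (72 × SCr) = 85
SCr = (140 − 25) × 62 × 0.85 / (72 × 85) = 0.990 mg/dL

0.99 mg/dL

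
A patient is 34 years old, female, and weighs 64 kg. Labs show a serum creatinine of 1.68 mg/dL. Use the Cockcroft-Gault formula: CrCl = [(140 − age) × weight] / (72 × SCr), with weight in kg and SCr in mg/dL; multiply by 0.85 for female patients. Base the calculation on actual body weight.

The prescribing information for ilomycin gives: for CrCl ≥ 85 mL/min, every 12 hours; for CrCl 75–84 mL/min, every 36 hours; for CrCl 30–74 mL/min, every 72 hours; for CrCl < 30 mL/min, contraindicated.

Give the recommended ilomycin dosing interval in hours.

CrCl = (140 − 34) × 64 / (72 × 1.68) × 0.85 = 6784.0 / 120.96 × 0.85 ≈ 47.7 mL/min
CrCl ≈ 48 mL/min → bracket 30–74 mL/min → every 72 hours.

every 72 hours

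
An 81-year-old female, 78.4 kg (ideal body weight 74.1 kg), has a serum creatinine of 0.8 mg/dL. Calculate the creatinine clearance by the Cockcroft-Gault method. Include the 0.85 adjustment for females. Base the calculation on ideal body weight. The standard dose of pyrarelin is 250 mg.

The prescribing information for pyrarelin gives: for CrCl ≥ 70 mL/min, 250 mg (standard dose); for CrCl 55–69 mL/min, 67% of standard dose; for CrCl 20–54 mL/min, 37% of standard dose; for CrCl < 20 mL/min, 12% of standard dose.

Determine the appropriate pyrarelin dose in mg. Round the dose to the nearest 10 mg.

CrCl = (140 − 81) × 74.1 / (72 × 0.8) × 0.85 = 4371.9 / 57.60 × 0.85 ≈ 64.5 mL/min
CrCl ≈ 65 mL/min → bracket 55–69 mL/min.
67% of 250 mg = 167.5 mg → 170 mg

170 mg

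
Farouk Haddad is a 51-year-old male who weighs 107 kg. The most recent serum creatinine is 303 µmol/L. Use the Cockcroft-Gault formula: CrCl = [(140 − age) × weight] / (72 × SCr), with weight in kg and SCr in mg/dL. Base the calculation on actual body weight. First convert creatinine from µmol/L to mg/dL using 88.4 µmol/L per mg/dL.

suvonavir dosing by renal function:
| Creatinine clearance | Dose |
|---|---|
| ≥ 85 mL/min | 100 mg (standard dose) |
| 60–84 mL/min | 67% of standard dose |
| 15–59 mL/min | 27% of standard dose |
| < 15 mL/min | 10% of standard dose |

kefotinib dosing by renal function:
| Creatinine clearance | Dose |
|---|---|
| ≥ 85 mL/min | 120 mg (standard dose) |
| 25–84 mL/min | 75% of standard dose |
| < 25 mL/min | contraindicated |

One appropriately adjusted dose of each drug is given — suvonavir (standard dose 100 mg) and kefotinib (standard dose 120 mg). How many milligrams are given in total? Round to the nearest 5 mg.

115 mg

SCr = 303 / 88.4 = 3.428 mg/dL
CrCl = (140 − 51) × 107 / (72 × 3.428) = 9523.0 / 246.82 ≈ 38.6 mL/min
CrCl ≈ 39 mL/min.
suvonavir: 15–59 mL/min → 27% of 100 mg = 27 mg.
kefotinib: 25–84 mL/min → 75% of 120 mg = 90 mg.
Total = 27 + 90 = 117 mg.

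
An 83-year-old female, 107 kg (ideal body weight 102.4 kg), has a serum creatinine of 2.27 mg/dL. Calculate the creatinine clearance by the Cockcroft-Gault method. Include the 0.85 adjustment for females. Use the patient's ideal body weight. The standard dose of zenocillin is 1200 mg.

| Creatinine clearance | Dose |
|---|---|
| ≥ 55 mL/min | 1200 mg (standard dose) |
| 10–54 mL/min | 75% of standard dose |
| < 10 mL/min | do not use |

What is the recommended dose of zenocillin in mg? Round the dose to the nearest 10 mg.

CrCl = (140 − 83) × 102.4 / (72 × 2.27) × 0.85 = 5836.8 / 163.44 × 0.85 ≈ 30.4 mL/min
CrCl ≈ 30 mL/min → bracket 10–54 mL/min.
75% of 1200 mg = 900 mg

900 mg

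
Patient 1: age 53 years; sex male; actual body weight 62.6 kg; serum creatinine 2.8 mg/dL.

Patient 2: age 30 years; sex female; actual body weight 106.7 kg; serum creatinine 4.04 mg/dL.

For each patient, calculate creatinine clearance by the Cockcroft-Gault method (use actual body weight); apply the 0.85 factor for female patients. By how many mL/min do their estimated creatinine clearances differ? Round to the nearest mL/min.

Patient 1: CrCl = (140 − 53) × 62.6 / (72 × 2.8) = 5446.2 / 201.60 ≈ 27.0 mL/min
Patient 2: CrCl = (140 − 30) × 106.7 / (72 × 4.04) × 0.85 = 11737.0 / 290.88 × 0.85 ≈ 34.3 mL/min
|27.0 − 34.3| = 7.3 mL/min

7 mL/min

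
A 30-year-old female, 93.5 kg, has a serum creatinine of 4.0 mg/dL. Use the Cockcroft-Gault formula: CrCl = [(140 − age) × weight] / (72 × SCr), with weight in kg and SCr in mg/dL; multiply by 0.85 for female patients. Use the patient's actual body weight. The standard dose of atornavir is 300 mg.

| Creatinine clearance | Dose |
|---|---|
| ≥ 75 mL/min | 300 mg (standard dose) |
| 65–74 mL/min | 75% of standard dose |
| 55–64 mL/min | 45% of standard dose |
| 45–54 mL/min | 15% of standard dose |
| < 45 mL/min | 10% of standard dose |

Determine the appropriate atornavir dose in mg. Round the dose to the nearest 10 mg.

CrCl = (140 − 30) × 93.5 / (72 × 4) × 0.85 = 10285.0 / 288.00 × 0.85 ≈ 30.4 mL/min
CrCl ≈ 30 mL/min → bracket < 45 mL/min.
10% of 300 mg = 30 mg

30 mg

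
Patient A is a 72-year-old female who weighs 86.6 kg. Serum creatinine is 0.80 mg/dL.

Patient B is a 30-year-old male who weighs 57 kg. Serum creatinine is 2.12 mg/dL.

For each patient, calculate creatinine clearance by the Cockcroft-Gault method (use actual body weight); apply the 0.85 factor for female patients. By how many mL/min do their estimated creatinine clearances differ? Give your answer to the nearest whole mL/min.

46 mL/min

Patient A: CrCl = (140 − 72) × 86.6 / (72 × 0.8) × 0.85 = 5888.8 / 57.60 × 0.85 ≈ 86.9 mL/min
Patient B: CrCl = (140 − 30) × 57 / (72 × 2.12) = 6270.0 / 152.64 ≈ 41.1 mL/min
|86.9 − 41.1| = 45.8 mL/min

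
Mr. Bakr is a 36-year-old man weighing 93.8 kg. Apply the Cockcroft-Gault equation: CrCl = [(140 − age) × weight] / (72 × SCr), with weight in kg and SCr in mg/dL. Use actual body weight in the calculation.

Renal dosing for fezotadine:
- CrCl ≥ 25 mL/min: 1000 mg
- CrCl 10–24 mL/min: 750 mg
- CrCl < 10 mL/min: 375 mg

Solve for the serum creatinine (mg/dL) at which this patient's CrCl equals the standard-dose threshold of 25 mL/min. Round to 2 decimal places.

Standard dose requires CrCl ≥ 25 mL/min.
Set (140 − 36) × 93.8 / (72 × SCr) = 25
SCr = (140 − 36) × 93.8 / (72 × 25) = 5.420 mg/dL

5.42 mg/dL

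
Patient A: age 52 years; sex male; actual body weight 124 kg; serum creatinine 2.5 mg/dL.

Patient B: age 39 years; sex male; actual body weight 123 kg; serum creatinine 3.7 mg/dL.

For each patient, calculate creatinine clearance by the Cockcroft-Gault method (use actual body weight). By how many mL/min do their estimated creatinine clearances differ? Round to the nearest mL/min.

14 mL/min

Patient A: CrCl = (140 − 52) × 124 / (72 × 2.5) = 10912.0 / 180.00 ≈ 60.6 mL/min
Patient B: CrCl = (140 − 39) × 123 / (72 × 3.7) = 12423.0 / 266.40 ≈ 46.6 mL/min
|60.6 − 46.6| = 14.0 mL/min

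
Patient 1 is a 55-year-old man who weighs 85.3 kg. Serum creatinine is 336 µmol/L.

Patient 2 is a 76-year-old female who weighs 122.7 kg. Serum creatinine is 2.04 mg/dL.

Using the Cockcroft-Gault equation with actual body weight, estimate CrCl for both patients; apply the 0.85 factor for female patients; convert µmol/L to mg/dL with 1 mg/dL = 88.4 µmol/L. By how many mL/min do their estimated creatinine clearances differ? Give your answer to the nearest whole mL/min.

19 mL/min

Patient 1: SCr = 336 / 88.4 = 3.801 mg/dL
Patient 1: CrCl = (140 − 55) × 85.3 / (72 × 3.801) = 7250.5 / 273.67 ≈ 26.5 mL/min
Patient 2: CrCl = (140 − 76) × 122.7 / (72 × 2.04) × 0.85 = 7852.8 / 146.88 × 0.85 ≈ 45.4 mL/min
|26.5 − 45.4| = 18.9 mL/min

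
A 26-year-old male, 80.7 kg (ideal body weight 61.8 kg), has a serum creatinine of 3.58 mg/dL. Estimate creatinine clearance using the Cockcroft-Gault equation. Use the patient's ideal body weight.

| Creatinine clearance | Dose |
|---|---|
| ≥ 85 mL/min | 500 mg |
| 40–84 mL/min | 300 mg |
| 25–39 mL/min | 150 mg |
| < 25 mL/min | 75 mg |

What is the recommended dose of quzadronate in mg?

150 mg

CrCl = (140 − 26) × 61.8 / (72 × 3.58) = 7045.2 / 257.76 ≈ 27.3 mL/min
CrCl ≈ 27 mL/min → bracket 25–39 mL/min.
Dose for this bracket: 150 mg.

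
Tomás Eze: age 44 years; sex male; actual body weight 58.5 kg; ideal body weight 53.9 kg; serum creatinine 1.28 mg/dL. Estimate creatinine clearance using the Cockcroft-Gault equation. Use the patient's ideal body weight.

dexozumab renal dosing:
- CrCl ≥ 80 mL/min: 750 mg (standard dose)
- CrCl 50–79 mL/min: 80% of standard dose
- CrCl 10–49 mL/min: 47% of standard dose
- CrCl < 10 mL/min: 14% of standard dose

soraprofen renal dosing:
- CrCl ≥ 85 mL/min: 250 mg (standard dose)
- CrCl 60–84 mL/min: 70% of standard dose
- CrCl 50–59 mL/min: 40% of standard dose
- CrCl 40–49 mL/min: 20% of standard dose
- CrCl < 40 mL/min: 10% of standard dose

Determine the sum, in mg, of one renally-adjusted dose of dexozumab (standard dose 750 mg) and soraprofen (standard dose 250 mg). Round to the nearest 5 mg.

700 mg

CrCl = (140 − 44) × 53.9 / (72 × 1.28) = 5174.4 / 92.16 ≈ 56.1 mL/min
CrCl ≈ 56 mL/min.
dexozumab: 50–79 mL/min → 80% of 750 mg = 600 mg.
soraprofen: 50–59 mL/min → 40% of 250 mg = 100 mg.
Total = 600 + 100 = 700 mg.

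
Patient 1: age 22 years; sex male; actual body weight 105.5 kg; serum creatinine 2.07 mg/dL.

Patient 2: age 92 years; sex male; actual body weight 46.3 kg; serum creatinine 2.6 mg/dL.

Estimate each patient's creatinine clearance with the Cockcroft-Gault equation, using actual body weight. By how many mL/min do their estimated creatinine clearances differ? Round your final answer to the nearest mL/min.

72 mL/min

Patient 1: CrCl = (140 − 22) × 105.5 / (72 × 2.07) = 12449.0 / 149.04 ≈ 83.5 mL/min
Patient 2: CrCl = (140 − 92) × 46.3 / (72 × 2.6) = 2222.4 / 187.20 ≈ 11.9 mL/min
|83.5 − 11.9| = 71.6 mL/min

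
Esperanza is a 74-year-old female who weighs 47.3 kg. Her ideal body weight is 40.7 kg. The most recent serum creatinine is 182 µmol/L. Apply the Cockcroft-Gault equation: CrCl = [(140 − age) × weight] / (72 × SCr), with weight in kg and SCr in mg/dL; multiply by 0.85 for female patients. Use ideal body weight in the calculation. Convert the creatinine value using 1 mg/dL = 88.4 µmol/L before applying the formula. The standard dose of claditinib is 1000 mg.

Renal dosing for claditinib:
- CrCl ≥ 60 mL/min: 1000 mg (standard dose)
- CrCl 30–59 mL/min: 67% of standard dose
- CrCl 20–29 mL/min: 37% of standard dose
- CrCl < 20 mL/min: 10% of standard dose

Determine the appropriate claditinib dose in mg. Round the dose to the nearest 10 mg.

100 mg

SCr = 182 / 88.4 = 2.059 mg/dL
CrCl = (140 − 74) × 40.7 / (72 × 2.059) × 0.85 = 2686.2 / 148.25 × 0.85 ≈ 15.4 mL/min
CrCl ≈ 15 mL/min → bracket < 20 mL/min.
10% of 1000 mg = 100 mg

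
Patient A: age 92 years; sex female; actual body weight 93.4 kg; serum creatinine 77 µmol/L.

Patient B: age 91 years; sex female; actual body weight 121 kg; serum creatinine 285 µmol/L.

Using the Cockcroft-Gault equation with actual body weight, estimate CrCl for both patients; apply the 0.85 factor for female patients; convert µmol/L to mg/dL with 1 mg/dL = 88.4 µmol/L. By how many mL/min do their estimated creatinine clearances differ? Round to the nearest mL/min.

39 mL/min

Patient A: SCr = 77 / 88.4 = 0.871 mg/dL
Patient A: CrCl = (140 − 92) × 93.4 / (72 × 0.871) × 0.85 = 4483.2 / 62.71 × 0.85 ≈ 60.8 mL/min
Patient B: SCr = 285 / 88.4 = 3.224 mg/dL
Patient B: CrCl = (140 − 91) × 121 / (72 × 3.224) × 0.85 = 5929.0 / 232.13 × 0.85 ≈ 21.7 mL/min
|60.8 − 21.7| = 39.1 mL/min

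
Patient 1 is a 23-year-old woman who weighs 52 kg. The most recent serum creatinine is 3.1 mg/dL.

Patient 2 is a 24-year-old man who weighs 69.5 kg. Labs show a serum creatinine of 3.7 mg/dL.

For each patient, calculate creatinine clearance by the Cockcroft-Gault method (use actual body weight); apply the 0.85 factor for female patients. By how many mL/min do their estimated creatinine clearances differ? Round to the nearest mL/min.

Patient 1: CrCl = (140 − 23) × 52 / (72 × 3.1) × 0.85 = 6084.0 / 223.20 × 0.85 ≈ 23.2 mL/min
Patient 2: CrCl = (140 − 24) × 69.5 / (72 × 3.7) = 8062.0 / 266.40 ≈ 30.3 mL/min
|23.2 − 30.3| = 7.1 mL/min

7 mL/min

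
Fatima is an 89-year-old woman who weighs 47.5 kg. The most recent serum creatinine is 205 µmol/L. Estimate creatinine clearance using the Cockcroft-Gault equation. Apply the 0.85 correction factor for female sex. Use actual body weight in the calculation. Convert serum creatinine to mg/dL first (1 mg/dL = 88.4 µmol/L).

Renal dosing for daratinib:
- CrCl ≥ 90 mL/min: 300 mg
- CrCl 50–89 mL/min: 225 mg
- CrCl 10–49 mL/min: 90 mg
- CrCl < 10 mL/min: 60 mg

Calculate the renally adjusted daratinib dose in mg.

SCr = 205 / 88.4 = 2.319 mg/dL
CrCl = (140 − 89) × 47.5 / (72 × 2.319) × 0.85 = 2422.5 / 166.97 × 0.85 ≈ 12.3 mL/min
CrCl ≈ 12 mL/min → bracket 10–49 mL/min.
Dose for this bracket: 90 mg.

90 mg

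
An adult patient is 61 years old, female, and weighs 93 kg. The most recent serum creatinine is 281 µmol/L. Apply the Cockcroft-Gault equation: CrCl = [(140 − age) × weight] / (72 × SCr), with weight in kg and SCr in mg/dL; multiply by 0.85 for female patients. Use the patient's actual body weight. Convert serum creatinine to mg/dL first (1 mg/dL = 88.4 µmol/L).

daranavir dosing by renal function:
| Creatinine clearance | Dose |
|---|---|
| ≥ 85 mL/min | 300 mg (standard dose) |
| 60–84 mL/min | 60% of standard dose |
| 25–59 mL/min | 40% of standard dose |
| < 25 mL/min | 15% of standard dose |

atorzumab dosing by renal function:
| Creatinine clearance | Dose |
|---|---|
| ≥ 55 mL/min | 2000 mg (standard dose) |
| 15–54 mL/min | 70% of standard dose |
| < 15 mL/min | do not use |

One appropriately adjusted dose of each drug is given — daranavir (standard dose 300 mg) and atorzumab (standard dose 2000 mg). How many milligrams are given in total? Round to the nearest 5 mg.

1520 mg

SCr = 281 / 88.4 = 3.179 mg/dL
CrCl = (140 − 61) × 93 / (72 × 3.179) × 0.85 = 7347.0 / 228.89 × 0.85 ≈ 27.3 mL/min
CrCl ≈ 27 mL/min.
daranavir: 25–59 mL/min → 40% of 300 mg = 120 mg.
atorzumab: 15–54 mL/min → 70% of 2000 mg = 1400 mg.
Total = 120 + 1400 = 1520 mg.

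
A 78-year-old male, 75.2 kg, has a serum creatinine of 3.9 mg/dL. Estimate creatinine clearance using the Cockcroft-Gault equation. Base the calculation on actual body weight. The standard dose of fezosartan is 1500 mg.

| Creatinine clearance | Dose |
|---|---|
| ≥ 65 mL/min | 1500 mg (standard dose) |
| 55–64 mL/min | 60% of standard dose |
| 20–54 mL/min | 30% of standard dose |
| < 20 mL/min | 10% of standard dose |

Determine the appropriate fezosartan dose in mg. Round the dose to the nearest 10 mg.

150 mg

CrCl = (140 − 78) × 75.2 / (72 × 3.9) = 4662.4 / 280.80 ≈ 16.6 mL/min
CrCl ≈ 17 mL/min → bracket < 20 mL/min.
10% of 1500 mg = 150 mg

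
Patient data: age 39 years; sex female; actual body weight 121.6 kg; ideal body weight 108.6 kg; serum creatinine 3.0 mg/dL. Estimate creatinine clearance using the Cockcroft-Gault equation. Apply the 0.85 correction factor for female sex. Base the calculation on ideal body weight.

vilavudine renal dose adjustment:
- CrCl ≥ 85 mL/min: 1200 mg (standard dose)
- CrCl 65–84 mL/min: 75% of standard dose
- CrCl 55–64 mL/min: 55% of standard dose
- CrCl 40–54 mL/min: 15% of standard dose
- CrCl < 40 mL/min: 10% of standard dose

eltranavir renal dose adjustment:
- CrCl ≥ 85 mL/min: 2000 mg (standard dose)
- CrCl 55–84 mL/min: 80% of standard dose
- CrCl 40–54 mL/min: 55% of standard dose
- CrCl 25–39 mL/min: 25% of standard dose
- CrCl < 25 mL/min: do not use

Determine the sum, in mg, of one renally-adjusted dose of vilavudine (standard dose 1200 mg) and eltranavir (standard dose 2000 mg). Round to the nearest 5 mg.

1280 mg

CrCl = (140 − 39) × 108.6 / (72 × 3) × 0.85 = 10968.6 / 216.00 × 0.85 ≈ 43.2 mL/min
CrCl ≈ 43 mL/min.
vilavudine: 40–54 mL/min → 15% of 1200 mg = 180 mg.
eltranavir: 40–54 mL/min → 55% of 2000 mg = 1100 mg.
Total = 180 + 1100 = 1280 mg.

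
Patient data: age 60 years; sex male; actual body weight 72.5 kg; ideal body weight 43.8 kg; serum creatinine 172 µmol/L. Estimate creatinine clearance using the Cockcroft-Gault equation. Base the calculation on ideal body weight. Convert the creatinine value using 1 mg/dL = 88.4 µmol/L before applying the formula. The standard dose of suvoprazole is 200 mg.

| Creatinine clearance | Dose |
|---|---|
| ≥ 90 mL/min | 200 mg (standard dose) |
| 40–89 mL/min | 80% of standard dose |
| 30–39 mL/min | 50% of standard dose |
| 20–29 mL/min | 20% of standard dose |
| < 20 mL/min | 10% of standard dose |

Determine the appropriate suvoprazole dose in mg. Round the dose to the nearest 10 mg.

SCr = 172 / 88.4 = 1.946 mg/dL
CrCl = (140 − 60) × 43.8 / (72 × 1.946) = 3504.0 / 140.11 ≈ 25.0 mL/min
CrCl ≈ 25 mL/min → bracket 20–29 mL/min.
20% of 200 mg = 40 mg

40 mg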